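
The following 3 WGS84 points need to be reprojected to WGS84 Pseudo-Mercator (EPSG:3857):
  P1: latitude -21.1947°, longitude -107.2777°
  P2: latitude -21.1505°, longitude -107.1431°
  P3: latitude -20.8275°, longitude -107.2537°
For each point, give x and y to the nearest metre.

P1: x -11942099 m, y -2415110 m; P2: x -11927115 m, y -2409833 m; P3: x -11939427 m, y -2371322 m

Web Mercator: x = R·λ, y = R·ln tan(π/4+φ/2), R = 6378137 m.
P1 (-21.1947°, -107.2777°) → (-11942098.937, -2415109.682) m.
P2 (-21.1505°, -107.1431°) → (-11927115.334, -2409833.179) m.
P3 (-20.8275°, -107.2537°) → (-11939427.270, -2371321.652) m.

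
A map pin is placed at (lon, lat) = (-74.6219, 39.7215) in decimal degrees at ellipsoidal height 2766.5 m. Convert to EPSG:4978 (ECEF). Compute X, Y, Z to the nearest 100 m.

WGS84: a = 6378137 m, e² = 0.006694380; N(φ) = a/√(1−e²sin²φ) = 6386873.638 m.
X = (N+h)·cosφ·cosλ = 1303305.371 m; Y = (N+h)·cosφ·sinλ = -4738694.195 m; Z = (N(1−e²)+h)·sinφ = 4056017.375 m.

X 1303300 m, Y -4738700 m, Z 4056000 m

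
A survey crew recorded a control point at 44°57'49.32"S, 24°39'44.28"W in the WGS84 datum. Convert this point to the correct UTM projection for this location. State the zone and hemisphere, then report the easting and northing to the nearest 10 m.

Longitude -24.6623° lies in the 6° band [-30°, -24°), giving zone 26; latitude is south of the equator, so 26S.
Zone 26 central meridian λ₀ = 6×26 − 183 = -27°; Δλ = +2.3377°.
Transverse Mercator on WGS84 with k₀ = 0.9996 gives E = 684362.958 m, N = 5018423.532 m.

Zone 26S: E 684360 m, N 5018420 m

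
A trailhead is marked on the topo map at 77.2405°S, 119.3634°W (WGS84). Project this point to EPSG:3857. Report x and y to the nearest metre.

x -13287473 m, y -13974200 m

Web Mercator is spherical with R = a = 6378137 m.
x = R·λ = 6378137 × -2.083284336 = -13287472.907 m.
y = R·ln tan(π/4 + φ/2) = 6378137 × -2.190953290 = -13974200.243 m.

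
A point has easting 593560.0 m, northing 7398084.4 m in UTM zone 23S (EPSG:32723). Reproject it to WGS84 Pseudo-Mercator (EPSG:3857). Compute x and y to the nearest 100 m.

x -4907400 m, y -2695600 m

Unproject from UTM 23S (λ₀ = -45°) → φ = -23.52479999°, λ = -44.08350030°.
Web Mercator (R = 6378137 m): x = -4907352.806 m, y = -2695608.907 m.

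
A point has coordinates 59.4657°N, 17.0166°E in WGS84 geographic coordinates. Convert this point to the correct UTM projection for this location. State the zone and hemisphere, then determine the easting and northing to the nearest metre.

Zone 33N: E 614279 m, N 6593642 m

Longitude 17.0166° lies in the 6° band [12°, 18°), giving zone 33; latitude is north of the equator, so 33N.
Zone 33 central meridian λ₀ = 6×33 − 183 = 15°; Δλ = +2.0166°.
Transverse Mercator on WGS84 with k₀ = 0.9996 gives E = 614278.610 m, N = 6593642.326 m.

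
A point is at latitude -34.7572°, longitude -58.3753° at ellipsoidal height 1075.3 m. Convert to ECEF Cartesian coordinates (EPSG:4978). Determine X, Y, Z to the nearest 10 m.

X 2751130 m, Y -4467580 m, Z -3616380 m

WGS84: a = 6378137 m, e² = 0.006694380; N(φ) = a/√(1−e²sin²φ) = 6385087.014 m.
X = (N+h)·cosφ·cosλ = 2751130.005 m; Y = (N+h)·cosφ·sinλ = -4467581.397 m; Z = (N(1−e²)+h)·sinφ = -3616382.727 m.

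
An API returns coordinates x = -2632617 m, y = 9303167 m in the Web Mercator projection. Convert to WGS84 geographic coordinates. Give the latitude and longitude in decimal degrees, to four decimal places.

lat 63.8159°, lon -23.6492°

R = 6378137 m. λ = x/R = -23.64920088°.
φ = 2·arctan(exp(y/R)) − 90° = 2·arctan(4.29995) − 90° = 63.81589896°.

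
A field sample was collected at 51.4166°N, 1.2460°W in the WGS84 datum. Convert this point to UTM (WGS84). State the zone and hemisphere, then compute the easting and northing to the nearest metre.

Longitude -1.2460° lies in the 6° band [-6°, 0°), giving zone 30; latitude is north of the equator, so 30N.
Zone 30 central meridian λ₀ = 6×30 − 183 = -3°; Δλ = +1.7540°.
Transverse Mercator on WGS84 with k₀ = 0.9996 gives E = 621967.817 m, N = 5697613.607 m.

Zone 30N: E 621968 m, N 5697614 m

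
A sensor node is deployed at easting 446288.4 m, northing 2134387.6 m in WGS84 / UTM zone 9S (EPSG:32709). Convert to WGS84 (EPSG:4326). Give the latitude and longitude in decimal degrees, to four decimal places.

lat -70.8885°, lon -130.4700°

Zone 9S: λ₀ = -129°, k₀ = 0.9996, false easting 500000 m, false northing 10000000 m.
Meridian distance M = (N − FN)/k₀ = -7868759.9 m.
Inverse transverse Mercator on WGS84 gives φ = -70.88850035°, λ = -130.47000103°.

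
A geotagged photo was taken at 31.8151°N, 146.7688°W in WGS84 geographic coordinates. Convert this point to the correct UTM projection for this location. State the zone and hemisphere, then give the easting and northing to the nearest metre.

Longitude -146.7688° lies in the 6° band [-150°, -144°), giving zone 6; latitude is north of the equator, so 6N.
Zone 6 central meridian λ₀ = 6×6 − 183 = -147°; Δλ = +0.2312°.
Transverse Mercator on WGS84 with k₀ = 0.9996 gives E = 521881.813 m, N = 3519964.497 m.

Zone 6N: E 521882 m, N 3519964 m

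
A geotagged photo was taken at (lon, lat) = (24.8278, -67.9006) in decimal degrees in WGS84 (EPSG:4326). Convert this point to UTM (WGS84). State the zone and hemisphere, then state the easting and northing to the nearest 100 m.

Longitude 24.8278° lies in the 6° band [24°, 30°), giving zone 35; latitude is south of the equator, so 35S.
Zone 35 central meridian λ₀ = 6×35 − 183 = 27°; Δλ = -2.1722°.
Transverse Mercator on WGS84 with k₀ = 0.9996 gives E = 408817.857 m, N = 2466616.138 m.

Zone 35S: E 408800 m, N 2466600 m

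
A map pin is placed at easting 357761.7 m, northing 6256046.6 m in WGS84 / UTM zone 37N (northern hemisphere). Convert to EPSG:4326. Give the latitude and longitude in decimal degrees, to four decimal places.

Zone 37N: λ₀ = 39°, k₀ = 0.9996, false easting 500000 m.
Meridian distance M = (N − FN)/k₀ = 6258550.0 m.
Inverse transverse Mercator on WGS84 gives φ = 56.42749960°, λ = 36.69360073°.

lat 56.4275°, lon 36.6936°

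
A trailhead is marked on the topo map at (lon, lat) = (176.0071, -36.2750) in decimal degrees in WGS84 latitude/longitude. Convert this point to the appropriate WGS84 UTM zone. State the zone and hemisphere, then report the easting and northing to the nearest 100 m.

Zone 60S: E 410800 m, N 5985100 m

Longitude 176.0071° lies in the 6° band [174°, 180°), giving zone 60; latitude is south of the equator, so 60S.
Zone 60 central meridian λ₀ = 6×60 − 183 = 177°; Δλ = -0.9929°.
Transverse Mercator on WGS84 with k₀ = 0.9996 gives E = 410822.652 m, N = 5985092.126 m.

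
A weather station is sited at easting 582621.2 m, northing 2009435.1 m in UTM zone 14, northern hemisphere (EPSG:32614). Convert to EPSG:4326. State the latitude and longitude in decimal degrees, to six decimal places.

lat 18.172400°, lon -98.218800°

Zone 14N: λ₀ = -99°, k₀ = 0.9996, false easting 500000 m.
Meridian distance M = (N − FN)/k₀ = 2010239.2 m.
Inverse transverse Mercator on WGS84 gives φ = 18.17240044°, λ = -98.21880018°.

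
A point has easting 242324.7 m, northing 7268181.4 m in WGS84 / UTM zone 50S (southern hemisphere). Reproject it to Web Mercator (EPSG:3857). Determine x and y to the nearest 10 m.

Unproject from UTM 50S (λ₀ = 117°) → φ = -24.67919970°, λ = 114.45359983°.
Web Mercator (R = 6378137 m): x = 12740916.453 m, y = -2836392.679 m.

x 12740920 m, y -2836390 m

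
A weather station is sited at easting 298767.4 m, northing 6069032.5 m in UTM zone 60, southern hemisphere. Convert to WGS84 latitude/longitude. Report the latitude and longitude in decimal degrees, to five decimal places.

Zone 60S: λ₀ = 177°, k₀ = 0.9996, false easting 500000 m, false northing 10000000 m.
Meridian distance M = (N − FN)/k₀ = -3932540.5 m.
Inverse transverse Mercator on WGS84 gives φ = -35.50190003°, λ = 174.78129948°.

lat -35.50190°, lon 174.78130°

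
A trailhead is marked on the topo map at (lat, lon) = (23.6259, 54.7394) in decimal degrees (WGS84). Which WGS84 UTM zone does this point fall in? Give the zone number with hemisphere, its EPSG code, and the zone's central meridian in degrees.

UTM zone = ⌊(λ + 180)/6⌋ + 1; 54.7394° ∈ [54°, 60°) → zone 40.
Hemisphere: N (φ ≥ 0).
Central meridian λ₀ = 6×40 − 183 = 57°.
EPSG code: 32640.

Zone 40N (EPSG:32640), central meridian 57°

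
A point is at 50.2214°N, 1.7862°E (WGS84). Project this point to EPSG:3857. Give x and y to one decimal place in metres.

x 198838.9 m, y 6484707.1 m

Web Mercator is spherical with R = a = 6378137 m.
x = R·λ = 6378137 × 0.031175071 = 198838.874 m.
y = R·ln tan(π/4 + φ/2) = 6378137 × 1.016708653 = 6484707.075 m.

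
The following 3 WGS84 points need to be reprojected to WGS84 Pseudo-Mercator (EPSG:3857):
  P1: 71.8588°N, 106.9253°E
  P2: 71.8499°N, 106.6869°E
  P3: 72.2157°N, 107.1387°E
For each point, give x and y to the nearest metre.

Web Mercator: x = R·λ, y = R·ln tan(π/4+φ/2), R = 6378137 m.
P1 (71.8588°, 106.9253°) → (11902869.949, 11702510.967) m.
P2 (71.8499°, 106.6869°) → (11876331.382, 11699329.732) m.
P3 (72.2157°, 107.1387°) → (11926625.528, 11831341.678) m.

P1: x 11902870 m, y 11702511 m; P2: x 11876331 m, y 11699330 m; P3: x 11926626 m, y 11831342 m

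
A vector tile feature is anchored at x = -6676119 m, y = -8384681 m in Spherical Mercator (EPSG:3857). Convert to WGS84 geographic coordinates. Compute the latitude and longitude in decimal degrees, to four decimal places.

lat -59.9323°, lon -59.9726°

R = 6378137 m. λ = x/R = -59.97259736°.
φ = 2·arctan(exp(y/R)) − 90° = 2·arctan(0.26858) − 90° = -59.93230167°.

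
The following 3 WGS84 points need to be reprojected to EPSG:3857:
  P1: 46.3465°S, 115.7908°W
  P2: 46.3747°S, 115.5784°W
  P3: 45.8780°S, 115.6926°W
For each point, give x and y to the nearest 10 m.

Web Mercator: x = R·λ, y = R·ln tan(π/4+φ/2), R = 6378137 m.
P1 (-46.3465°, -115.7908°) → (-12889772.895, -5836051.025) m.
P2 (-46.3747°, -115.5784°) → (-12866128.635, -5840599.831) m.
P3 (-45.8780°, -115.6926°) → (-12878841.321, -5760820.142) m.

P1: x -12889770 m, y -5836050 m; P2: x -12866130 m, y -5840600 m; P3: x -12878840 m, y -5760820 m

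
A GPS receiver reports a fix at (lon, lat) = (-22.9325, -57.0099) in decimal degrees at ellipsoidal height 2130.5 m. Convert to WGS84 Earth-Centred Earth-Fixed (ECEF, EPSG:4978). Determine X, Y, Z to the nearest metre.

WGS84: a = 6378137 m, e² = 0.006694380; N(φ) = a/√(1−e²sin²φ) = 6393209.726 m.
X = (N+h)·cosφ·cosλ = 3207005.831 m; Y = (N+h)·cosφ·sinλ = -1356836.527 m; Z = (N(1−e²)+h)·sinφ = -5328287.453 m.

X 3207006 m, Y -1356837 m, Z -5328287 m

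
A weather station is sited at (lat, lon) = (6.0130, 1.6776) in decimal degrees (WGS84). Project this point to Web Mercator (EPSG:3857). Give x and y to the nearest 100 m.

x 186700 m, y 670600 m

Web Mercator is spherical with R = a = 6378137 m.
x = R·λ = 6378137 × 0.029279644 = 186749.578 m.
y = R·ln tan(π/4 + φ/2) = 6378137 × 0.105139824 = 670596.199 m.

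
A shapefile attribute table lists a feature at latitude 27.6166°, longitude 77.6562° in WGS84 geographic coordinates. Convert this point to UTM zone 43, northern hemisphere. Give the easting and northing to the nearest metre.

Zone 43 central meridian λ₀ = 6×43 − 183 = 75°; Δλ = +2.6562°.
Transverse Mercator on WGS84 with k₀ = 0.9996 gives E = 762136.722 m, N = 3057550.347 m.

E 762137 m, N 3057550 m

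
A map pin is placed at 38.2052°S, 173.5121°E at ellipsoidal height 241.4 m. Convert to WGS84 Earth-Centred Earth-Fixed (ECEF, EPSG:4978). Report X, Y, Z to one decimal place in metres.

WGS84: a = 6378137 m, e² = 0.006694380; N(φ) = a/√(1−e²sin²φ) = 6386319.013 m.
X = (N+h)·cosφ·cosλ = -4986423.871 m; Y = (N+h)·cosφ·sinλ = 567064.535 m; Z = (N(1−e²)+h)·sinφ = -3923516.543 m.

X -4986423.9 m, Y 567064.5 m, Z -3923516.5 m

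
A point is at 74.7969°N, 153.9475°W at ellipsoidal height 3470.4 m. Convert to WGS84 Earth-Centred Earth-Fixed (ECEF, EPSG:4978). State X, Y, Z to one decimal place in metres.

WGS84: a = 6378137 m, e² = 0.006694380; N(φ) = a/√(1−e²sin²φ) = 6398111.103 m.
X = (N+h)·cosφ·cosλ = -1508184.211 m; Y = (N+h)·cosφ·sinλ = -737302.042 m; Z = (N(1−e²)+h)·sinφ = 6136208.533 m.

X -1508184.2 m, Y -737302.0 m, Z 6136208.5 m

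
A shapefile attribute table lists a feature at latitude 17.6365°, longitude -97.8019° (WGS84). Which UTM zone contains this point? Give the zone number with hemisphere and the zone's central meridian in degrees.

UTM zone = ⌊(λ + 180)/6⌋ + 1; -97.8019° ∈ [-102°, -96°) → zone 14.
Hemisphere: N (φ ≥ 0).
Central meridian λ₀ = 6×14 − 183 = -99°.

Zone 14N, central meridian -99°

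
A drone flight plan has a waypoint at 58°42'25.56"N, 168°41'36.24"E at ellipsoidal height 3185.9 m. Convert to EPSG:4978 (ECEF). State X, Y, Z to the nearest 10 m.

WGS84: a = 6378137 m, e² = 0.006694380; N(φ) = a/√(1−e²sin²φ) = 6393783.519 m.
X = (N+h)·cosφ·cosλ = -3258184.393 m; Y = (N+h)·cosφ·sinλ = 651439.796 m; Z = (N(1−e²)+h)·sinφ = 5429783.130 m.

X -3258180 m, Y 651440 m, Z 5429780 m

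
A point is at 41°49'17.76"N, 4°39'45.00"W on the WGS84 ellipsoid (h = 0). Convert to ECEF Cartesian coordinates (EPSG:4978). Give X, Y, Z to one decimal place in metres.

X 4744482.4 m, Y -386941.4 m, Z 4230857.7 m

WGS84: a = 6378137 m, e² = 0.006694380; N(φ) = a/√(1−e²sin²φ) = 6387650.795 m.
X = (N+h)·cosφ·cosλ = 4744482.395 m; Y = (N+h)·cosφ·sinλ = -386941.380 m; Z = (N(1−e²)+h)·sinφ = 4230857.681 m.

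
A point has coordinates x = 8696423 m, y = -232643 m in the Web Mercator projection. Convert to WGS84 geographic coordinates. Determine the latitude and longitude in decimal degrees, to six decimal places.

R = 6378137 m. λ = x/R = 78.12129698°.
φ = 2·arctan(exp(y/R)) − 90° = 2·arctan(0.96418) − 90° = -2.08940438°.

lat -2.089404°, lon 78.121297°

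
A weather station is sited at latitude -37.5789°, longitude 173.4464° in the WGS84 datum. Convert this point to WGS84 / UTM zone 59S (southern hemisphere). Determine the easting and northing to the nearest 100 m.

Zone 59 central meridian λ₀ = 6×59 − 183 = 171°; Δλ = +2.4464°.
Transverse Mercator on WGS84 with k₀ = 0.9996 gives E = 716026.722 m, N = 5838091.654 m.

E 716000 m, N 5838100 m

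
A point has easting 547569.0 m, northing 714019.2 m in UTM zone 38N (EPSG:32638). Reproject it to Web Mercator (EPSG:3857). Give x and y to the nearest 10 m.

Unproject from UTM 38N (λ₀ = 45°) → φ = 6.45949979°, λ = 45.43019961°.
Web Mercator (R = 6378137 m): x = 5057266.687 m, y = 720596.336 m.

x 5057270 m, y 720600 m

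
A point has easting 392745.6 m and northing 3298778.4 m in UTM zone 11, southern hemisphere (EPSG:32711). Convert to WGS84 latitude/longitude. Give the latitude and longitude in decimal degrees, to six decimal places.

Zone 11S: λ₀ = -117°, k₀ = 0.9996, false easting 500000 m, false northing 10000000 m.
Meridian distance M = (N − FN)/k₀ = -6703903.2 m.
Inverse transverse Mercator on WGS84 gives φ = -60.43300033°, λ = -118.94860070°.

lat -60.433000°, lon -118.948601°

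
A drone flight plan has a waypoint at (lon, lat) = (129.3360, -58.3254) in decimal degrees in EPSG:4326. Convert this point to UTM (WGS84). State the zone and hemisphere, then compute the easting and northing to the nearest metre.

Zone 52S: E 519680 m, N 3535012 m

Longitude 129.3360° lies in the 6° band [126°, 132°), giving zone 52; latitude is south of the equator, so 52S.
Zone 52 central meridian λ₀ = 6×52 − 183 = 129°; Δλ = +0.3360°.
Transverse Mercator on WGS84 with k₀ = 0.9996 gives E = 519680.152 m, N = 3535012.010 m.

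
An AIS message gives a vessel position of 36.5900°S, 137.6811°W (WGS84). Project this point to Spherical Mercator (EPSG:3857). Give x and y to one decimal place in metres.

x -15326589.9 m, y -4382111.1 m

Web Mercator is spherical with R = a = 6378137 m.
x = R·λ = 6378137 × -2.402988513 = -15326589.944 m.
y = R·ln tan(π/4 + φ/2) = 6378137 × -0.687051896 = -4382111.121 m.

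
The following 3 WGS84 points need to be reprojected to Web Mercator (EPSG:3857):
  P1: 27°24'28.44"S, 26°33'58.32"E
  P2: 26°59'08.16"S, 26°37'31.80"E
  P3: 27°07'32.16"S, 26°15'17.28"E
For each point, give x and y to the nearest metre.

Web Mercator: x = R·λ, y = R·ln tan(π/4+φ/2), R = 6378137 m.
P1 (-27.4079°, 26.5662°) → (2957335.856, -3174526.550) m.
P2 (-26.9856°, 26.6255°) → (2963937.102, -3121672.775) m.
P3 (-27.1256°, 26.2548°) → (2922670.967, -3139172.592) m.

P1: x 2957336 m, y -3174527 m; P2: x 2963937 m, y -3121673 m; P3: x 2922671 m, y -3139173 m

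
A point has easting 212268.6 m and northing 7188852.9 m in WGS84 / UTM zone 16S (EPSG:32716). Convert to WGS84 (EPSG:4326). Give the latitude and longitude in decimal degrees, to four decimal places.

lat -25.3894°, lon -89.8597°

Zone 16S: λ₀ = -87°, k₀ = 0.9996, false easting 500000 m, false northing 10000000 m.
Meridian distance M = (N − FN)/k₀ = -2812272.0 m.
Inverse transverse Mercator on WGS84 gives φ = -25.38940033°, λ = -89.85969981°.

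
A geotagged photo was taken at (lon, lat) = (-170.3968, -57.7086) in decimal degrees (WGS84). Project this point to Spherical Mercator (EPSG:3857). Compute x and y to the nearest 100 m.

x -18968500 m, y -7906400 m

Web Mercator is spherical with R = a = 6378137 m.
x = R·λ = 6378137 × -2.973985195 = -18968485.009 m.
y = R·ln tan(π/4 + φ/2) = 6378137 × -1.239601941 = -7906351.004 m.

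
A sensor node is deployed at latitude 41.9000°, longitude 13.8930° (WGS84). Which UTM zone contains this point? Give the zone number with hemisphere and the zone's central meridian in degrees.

Zone 33N, central meridian 15°

UTM zone = ⌊(λ + 180)/6⌋ + 1; 13.8930° ∈ [12°, 18°) → zone 33.
Hemisphere: N (φ ≥ 0).
Central meridian λ₀ = 6×33 − 183 = 15°.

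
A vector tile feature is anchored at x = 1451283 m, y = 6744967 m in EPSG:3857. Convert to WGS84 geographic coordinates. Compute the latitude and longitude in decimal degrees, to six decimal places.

lat 51.693901°, lon 13.037097°

R = 6378137 m. λ = x/R = 13.03709700°.
φ = 2·arctan(exp(y/R)) − 90° = 2·arctan(2.87920) − 90° = 51.69390133°.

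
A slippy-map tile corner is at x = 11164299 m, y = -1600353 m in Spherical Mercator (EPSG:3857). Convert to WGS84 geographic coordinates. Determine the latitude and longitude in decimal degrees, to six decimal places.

lat -14.227700°, lon 100.290604°

R = 6378137 m. λ = x/R = 100.29060428°.
φ = 2·arctan(exp(y/R)) − 90° = 2·arctan(0.77809) − 90° = -14.22770006°.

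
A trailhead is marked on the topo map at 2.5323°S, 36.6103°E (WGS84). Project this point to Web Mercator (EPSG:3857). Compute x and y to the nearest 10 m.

Web Mercator is spherical with R = a = 6378137 m.
x = R·λ = 6378137 × 0.638970275 = 4075439.954 m.
y = R·ln tan(π/4 + φ/2) = 6378137 × -0.044211369 = -281986.165 m.

x 4075440 m, y -281990 m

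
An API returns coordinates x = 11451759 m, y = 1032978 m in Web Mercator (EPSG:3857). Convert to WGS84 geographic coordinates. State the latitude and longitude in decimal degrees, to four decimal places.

lat 9.2391°, lon 102.8729°

R = 6378137 m. λ = x/R = 102.87290140°.
φ = 2·arctan(exp(y/R)) − 90° = 2·arctan(1.17581) − 90° = 9.23909717°.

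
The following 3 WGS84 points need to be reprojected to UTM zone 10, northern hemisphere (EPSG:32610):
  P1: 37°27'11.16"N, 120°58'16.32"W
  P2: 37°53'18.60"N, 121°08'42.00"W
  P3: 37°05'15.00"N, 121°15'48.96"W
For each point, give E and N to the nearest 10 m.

UTM zone 10N: λ₀ = -123°, k₀ = 0.9996.
P1 (37.4531°, -120.9712°) → (679447.741, 4147070.617) m.
P2 (37.8885°, -121.1450°) → (663117.395, 4195065.924) m.
P3 (37.0875°, -121.2636°) → (654327.331, 4105989.553) m.

P1: E 679450 m, N 4147070 m; P2: E 663120 m, N 4195070 m; P3: E 654330 m, N 4105990 m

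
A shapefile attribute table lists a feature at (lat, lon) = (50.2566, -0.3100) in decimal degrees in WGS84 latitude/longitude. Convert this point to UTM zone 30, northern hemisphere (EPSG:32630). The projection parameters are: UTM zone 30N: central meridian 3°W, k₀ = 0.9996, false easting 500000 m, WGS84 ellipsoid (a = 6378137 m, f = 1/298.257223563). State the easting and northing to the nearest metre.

E 691744 m, N 5570623 m

Zone 30 central meridian λ₀ = 6×30 − 183 = -3°; Δλ = +2.6900°.
Transverse Mercator on WGS84 with k₀ = 0.9996 gives E = 691743.597 m, N = 5570623.439 m.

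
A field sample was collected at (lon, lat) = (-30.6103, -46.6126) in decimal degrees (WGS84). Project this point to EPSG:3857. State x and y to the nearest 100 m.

Web Mercator is spherical with R = a = 6378137 m.
x = R·λ = 6378137 × -0.534250520 = -3407523.009 m.
y = R·ln tan(π/4 + φ/2) = 6378137 × -0.921753201 = -5879068.197 m.

x -3407500 m, y -5879100 m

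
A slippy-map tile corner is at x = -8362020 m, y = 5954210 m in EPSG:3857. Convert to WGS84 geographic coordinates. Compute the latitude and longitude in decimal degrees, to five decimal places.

lat 47.07430°, lon -75.11730°

R = 6378137 m. λ = x/R = -75.11730372°.
φ = 2·arctan(exp(y/R)) − 90° = 2·arctan(2.54348) − 90° = 47.07429898°.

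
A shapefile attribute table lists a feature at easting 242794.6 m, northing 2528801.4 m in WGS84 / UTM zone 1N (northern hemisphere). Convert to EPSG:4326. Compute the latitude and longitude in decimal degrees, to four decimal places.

lat 22.8473°, lon -179.5064°

Zone 1N: λ₀ = -177°, k₀ = 0.9996, false easting 500000 m.
Meridian distance M = (N − FN)/k₀ = 2529813.3 m.
Inverse transverse Mercator on WGS84 gives φ = 22.84730031°, λ = -179.50639989°.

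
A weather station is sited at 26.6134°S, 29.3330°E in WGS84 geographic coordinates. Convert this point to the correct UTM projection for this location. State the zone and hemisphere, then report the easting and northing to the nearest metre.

Zone 35S: E 732294 m, N 7054264 m

Longitude 29.3330° lies in the 6° band [24°, 30°), giving zone 35; latitude is south of the equator, so 35S.
Zone 35 central meridian λ₀ = 6×35 − 183 = 27°; Δλ = +2.3330°.
Transverse Mercator on WGS84 with k₀ = 0.9996 gives E = 732294.019 m, N = 7054263.731 m.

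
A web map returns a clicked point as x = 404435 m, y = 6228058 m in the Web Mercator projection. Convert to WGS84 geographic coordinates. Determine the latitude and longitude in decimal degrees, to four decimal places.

R = 6378137 m. λ = x/R = 3.63310142°.
φ = 2·arctan(exp(y/R)) − 90° = 2·arctan(2.65507) − 90° = 48.72340106°.

lat 48.7234°, lon 3.6331°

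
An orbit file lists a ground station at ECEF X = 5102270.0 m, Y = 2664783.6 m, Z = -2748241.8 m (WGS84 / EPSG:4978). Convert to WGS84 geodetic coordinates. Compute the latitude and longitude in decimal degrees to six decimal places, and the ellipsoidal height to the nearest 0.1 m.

λ = atan2(Y, X) = 27.576900498°; p = √(X²+Y²) = 5756234.1 m.
Bowring's method on WGS84 (a = 6378137 m, b = 6356752.314 m) gives φ = -25.67140035°, h = 4490.205 m.

lat -25.671400°, lon 27.576900°, h 4490.2 m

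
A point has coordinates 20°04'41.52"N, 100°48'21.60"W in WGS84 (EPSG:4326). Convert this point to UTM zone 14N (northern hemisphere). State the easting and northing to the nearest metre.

Zone 14 central meridian λ₀ = 6×14 − 183 = -99°; Δλ = -1.8060°.
Transverse Mercator on WGS84 with k₀ = 0.9996 gives E = 311152.362 m, N = 2221156.966 m.

E 311152 m, N 2221157 m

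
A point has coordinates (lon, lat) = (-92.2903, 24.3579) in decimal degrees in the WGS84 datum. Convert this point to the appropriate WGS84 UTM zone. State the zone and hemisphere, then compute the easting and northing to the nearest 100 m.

Longitude -92.2903° lies in the 6° band [-96°, -90°), giving zone 15; latitude is north of the equator, so 15N.
Zone 15 central meridian λ₀ = 6×15 − 183 = -93°; Δλ = +0.7097°.
Transverse Mercator on WGS84 with k₀ = 0.9996 gives E = 571984.537 m, N = 2694035.856 m.

Zone 15N: E 572000 m, N 2694000 m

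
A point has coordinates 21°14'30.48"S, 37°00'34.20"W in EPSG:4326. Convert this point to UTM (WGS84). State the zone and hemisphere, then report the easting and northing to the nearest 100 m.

Zone 24S: E 706600 m, N 7649800 m

Longitude -37.0095° lies in the 6° band [-42°, -36°), giving zone 24; latitude is south of the equator, so 24S.
Zone 24 central meridian λ₀ = 6×24 − 183 = -39°; Δλ = +1.9905°.
Transverse Mercator on WGS84 with k₀ = 0.9996 gives E = 706566.152 m, N = 7649790.952 m.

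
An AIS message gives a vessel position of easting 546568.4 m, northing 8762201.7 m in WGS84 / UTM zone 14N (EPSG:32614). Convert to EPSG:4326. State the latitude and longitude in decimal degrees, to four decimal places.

Zone 14N: λ₀ = -99°, k₀ = 0.9996, false easting 500000 m.
Meridian distance M = (N − FN)/k₀ = 8765708.0 m.
Inverse transverse Mercator on WGS84 gives φ = 78.92259968°, λ = -96.82840220°.

lat 78.9226°, lon -96.8284°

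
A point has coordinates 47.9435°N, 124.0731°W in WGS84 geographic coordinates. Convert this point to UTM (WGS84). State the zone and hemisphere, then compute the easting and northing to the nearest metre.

Longitude -124.0731° lies in the 6° band [-126°, -120°), giving zone 10; latitude is north of the equator, so 10N.
Zone 10 central meridian λ₀ = 6×10 − 183 = -123°; Δλ = -1.0731°.
Transverse Mercator on WGS84 with k₀ = 0.9996 gives E = 419864.675 m, N = 5310577.731 m.

Zone 10N: E 419865 m, N 5310578 m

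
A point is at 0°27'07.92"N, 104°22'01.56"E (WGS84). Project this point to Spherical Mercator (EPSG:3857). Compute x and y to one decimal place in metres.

x 11618092.4 m, y 50339.2 m

Web Mercator is spherical with R = a = 6378137 m.
x = R·λ = 6378137 × 1.821549526 = 11618092.428 m.
y = R·ln tan(π/4 + φ/2) = 6378137 × 0.007892461 = 50339.196 m.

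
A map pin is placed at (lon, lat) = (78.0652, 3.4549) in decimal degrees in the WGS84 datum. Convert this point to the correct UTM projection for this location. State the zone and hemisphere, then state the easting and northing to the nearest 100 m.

Longitude 78.0652° lies in the 6° band [78°, 84°), giving zone 44; latitude is north of the equator, so 44N.
Zone 44 central meridian λ₀ = 6×44 − 183 = 81°; Δλ = -2.9348°.
Transverse Mercator on WGS84 with k₀ = 0.9996 gives E = 173877.246 m, N = 382378.570 m.

Zone 44N: E 173900 m, N 382400 m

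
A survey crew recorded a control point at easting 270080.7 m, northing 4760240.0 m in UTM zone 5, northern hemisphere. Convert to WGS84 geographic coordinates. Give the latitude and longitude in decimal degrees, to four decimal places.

Zone 5N: λ₀ = -153°, k₀ = 0.9996, false easting 500000 m.
Meridian distance M = (N − FN)/k₀ = 4762144.9 m.
Inverse transverse Mercator on WGS84 gives φ = 42.96009958°, λ = -155.81890057°.

lat 42.9601°, lon -155.8189°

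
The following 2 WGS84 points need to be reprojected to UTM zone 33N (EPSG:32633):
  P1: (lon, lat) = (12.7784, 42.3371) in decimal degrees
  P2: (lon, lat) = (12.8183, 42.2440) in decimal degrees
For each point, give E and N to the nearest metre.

UTM zone 33N: λ₀ = 15°, k₀ = 0.9996.
P1 (42.3371°, 12.7784°) → (316982.295, 4689595.458) m.
P2 (42.2440°, 12.8183°) → (320004.438, 4679172.314) m.

P1: E 316982 m, N 4689595 m; P2: E 320004 m, N 4679172 m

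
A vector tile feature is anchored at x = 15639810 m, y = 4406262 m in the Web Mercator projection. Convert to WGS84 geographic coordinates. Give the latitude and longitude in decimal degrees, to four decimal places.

lat 36.7640°, lon 140.4948°

R = 6378137 m. λ = x/R = 140.49480364°.
φ = 2·arctan(exp(y/R)) − 90° = 2·arctan(1.99539) − 90° = 36.76399795°.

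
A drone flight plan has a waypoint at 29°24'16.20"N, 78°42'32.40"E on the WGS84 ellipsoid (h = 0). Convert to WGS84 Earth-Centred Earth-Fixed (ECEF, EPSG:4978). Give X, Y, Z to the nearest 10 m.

WGS84: a = 6378137 m, e² = 0.006694380; N(φ) = a/√(1−e²sin²φ) = 6383289.452 m.
X = (N+h)·cosφ·cosλ = 1088792.821 m; Y = (N+h)·cosφ·sinλ = 5453333.716 m; Z = (N(1−e²)+h)·sinφ = 3113037.215 m.

X 1088790 m, Y 5453330 m, Z 3113040 m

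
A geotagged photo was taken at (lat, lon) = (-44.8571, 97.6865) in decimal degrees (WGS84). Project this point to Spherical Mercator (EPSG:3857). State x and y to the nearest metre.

x 10874411 m, y -5599053 m

Web Mercator is spherical with R = a = 6378137 m.
x = R·λ = 6378137 × 1.704951060 = 10874411.437 m.
y = R·ln tan(π/4 + φ/2) = 6378137 × -0.877850819 = -5599052.790 m.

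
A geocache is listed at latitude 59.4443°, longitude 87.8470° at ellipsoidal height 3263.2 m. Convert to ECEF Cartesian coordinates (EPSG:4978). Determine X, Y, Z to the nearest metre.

WGS84: a = 6378137 m, e² = 0.006694380; N(φ) = a/√(1−e²sin²φ) = 6394027.505 m.
X = (N+h)·cosφ·cosλ = 122179.995 m; Y = (N+h)·cosφ·sinλ = 3249931.643 m; Z = (N(1−e²)+h)·sinφ = 5472073.095 m.

X 122180 m, Y 3249932 m, Z 5472073 m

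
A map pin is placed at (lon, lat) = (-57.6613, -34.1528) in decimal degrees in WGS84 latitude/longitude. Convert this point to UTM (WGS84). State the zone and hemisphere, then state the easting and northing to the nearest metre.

Zone 21S: E 439039 m, N 6220704 m

Longitude -57.6613° lies in the 6° band [-60°, -54°), giving zone 21; latitude is south of the equator, so 21S.
Zone 21 central meridian λ₀ = 6×21 − 183 = -57°; Δλ = -0.6613°.
Transverse Mercator on WGS84 with k₀ = 0.9996 gives E = 439039.438 m, N = 6220704.145 m.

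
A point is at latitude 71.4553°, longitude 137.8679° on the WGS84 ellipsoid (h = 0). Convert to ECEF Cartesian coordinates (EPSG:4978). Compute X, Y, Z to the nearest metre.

WGS84: a = 6378137 m, e² = 0.006694380; N(φ) = a/√(1−e²sin²φ) = 6397413.390 m.
X = (N+h)·cosφ·cosλ = -1508905.239 m; Y = (N+h)·cosφ·sinλ = 1364936.838 m; Z = (N(1−e²)+h)·sinφ = 6024629.956 m.

X -1508905 m, Y 1364937 m, Z 6024630 m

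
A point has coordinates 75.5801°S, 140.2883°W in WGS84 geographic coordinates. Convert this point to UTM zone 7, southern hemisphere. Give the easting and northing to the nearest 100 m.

E 519800 m, N 1611500 m

Zone 7 central meridian λ₀ = 6×7 − 183 = -141°; Δλ = +0.7117°.
Transverse Mercator on WGS84 with k₀ = 0.9996 gives E = 519783.250 m, N = 1611548.627 m.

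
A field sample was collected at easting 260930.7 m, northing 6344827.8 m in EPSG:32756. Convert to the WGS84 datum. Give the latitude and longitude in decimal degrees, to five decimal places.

lat -33.00880°, lon 150.44090°

Zone 56S: λ₀ = 153°, k₀ = 0.9996, false easting 500000 m, false northing 10000000 m.
Meridian distance M = (N − FN)/k₀ = -3656634.9 m.
Inverse transverse Mercator on WGS84 gives φ = -33.00880005°, λ = 150.44089983°.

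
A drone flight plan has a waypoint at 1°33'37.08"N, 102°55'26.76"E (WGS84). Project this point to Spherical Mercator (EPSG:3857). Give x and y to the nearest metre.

Web Mercator is spherical with R = a = 6378137 m.
x = R·λ = 6378137 × 1.796364425 = 11457458.402 m.
y = R·ln tan(π/4 + φ/2) = 6378137 × 0.027235739 = 173713.274 m.

x 11457458 m, y 173713 m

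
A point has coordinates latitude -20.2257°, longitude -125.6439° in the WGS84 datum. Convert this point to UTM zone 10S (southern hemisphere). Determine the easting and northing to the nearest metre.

E 223755 m, N 7761338 m

Zone 10 central meridian λ₀ = 6×10 − 183 = -123°; Δλ = -2.6439°.
Transverse Mercator on WGS84 with k₀ = 0.9996 gives E = 223755.443 m, N = 7761337.833 m.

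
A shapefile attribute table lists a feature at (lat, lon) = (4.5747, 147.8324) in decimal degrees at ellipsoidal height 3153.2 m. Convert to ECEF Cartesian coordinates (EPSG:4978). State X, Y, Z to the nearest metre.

WGS84: a = 6378137 m, e² = 0.006694380; N(φ) = a/√(1−e²sin²φ) = 6378272.814 m.
X = (N+h)·cosφ·cosλ = -5384631.948 m; Y = (N+h)·cosφ·sinλ = 3386632.770 m; Z = (N(1−e²)+h)·sinφ = 505569.107 m.

X -5384632 m, Y 3386633 m, Z 505569 m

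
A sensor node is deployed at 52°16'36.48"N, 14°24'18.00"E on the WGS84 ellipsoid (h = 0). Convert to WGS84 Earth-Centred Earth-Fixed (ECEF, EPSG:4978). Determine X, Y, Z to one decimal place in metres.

WGS84: a = 6378137 m, e² = 0.006694380; N(φ) = a/√(1−e²sin²φ) = 6391535.849 m.
X = (N+h)·cosφ·cosλ = 3787699.427 m; Y = (N+h)·cosφ·sinλ = 972868.256 m; Z = (N(1−e²)+h)·sinφ = 5021706.730 m.

X 3787699.4 m, Y 972868.3 m, Z 5021706.7 m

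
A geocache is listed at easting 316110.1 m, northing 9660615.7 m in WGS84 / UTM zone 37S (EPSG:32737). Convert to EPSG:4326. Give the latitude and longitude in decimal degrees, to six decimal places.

lat -3.069200°, lon 37.345300°

Zone 37S: λ₀ = 39°, k₀ = 0.9996, false easting 500000 m, false northing 10000000 m.
Meridian distance M = (N − FN)/k₀ = -339520.1 m.
Inverse transverse Mercator on WGS84 gives φ = -3.06920020°, λ = 37.34530020°.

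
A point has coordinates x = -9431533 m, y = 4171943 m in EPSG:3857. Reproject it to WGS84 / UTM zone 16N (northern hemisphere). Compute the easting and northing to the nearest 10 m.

E 707480 m, N 3881990 m

Web Mercator inverse (R = 6378137 m) → φ = 35.05930221°, λ = -84.72490247°.
UTM 16N forward: E = 707475.219 m, N = 3881986.391 m.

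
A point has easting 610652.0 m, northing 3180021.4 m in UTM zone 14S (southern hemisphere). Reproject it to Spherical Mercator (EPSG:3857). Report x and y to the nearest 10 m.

x -10789230 m, y -8740990 m

Unproject from UTM 14S (λ₀ = -99°) → φ = -61.49760014°, λ = -96.92130047°.
Web Mercator (R = 6378137 m): x = -10789229.815 m, y = -8740985.579 m.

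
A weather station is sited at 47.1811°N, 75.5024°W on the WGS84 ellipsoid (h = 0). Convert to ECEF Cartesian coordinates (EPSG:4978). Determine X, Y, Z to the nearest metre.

X 1087210 m, Y -4204654 m, Z 4655472 m

WGS84: a = 6378137 m, e² = 0.006694380; N(φ) = a/√(1−e²sin²φ) = 6389654.449 m.
X = (N+h)·cosφ·cosλ = 1087209.569 m; Y = (N+h)·cosφ·sinλ = -4204654.039 m; Z = (N(1−e²)+h)·sinφ = 4655472.413 m.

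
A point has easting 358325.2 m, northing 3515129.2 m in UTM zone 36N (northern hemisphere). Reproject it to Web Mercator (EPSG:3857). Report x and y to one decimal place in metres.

x 3507009.3 m, y 3732227.6 m

Unproject from UTM 36N (λ₀ = 33°) → φ = 31.76290000°, λ = 31.50400045°.
Web Mercator (R = 6378137 m): x = 3507009.288 m, y = 3732227.649 m.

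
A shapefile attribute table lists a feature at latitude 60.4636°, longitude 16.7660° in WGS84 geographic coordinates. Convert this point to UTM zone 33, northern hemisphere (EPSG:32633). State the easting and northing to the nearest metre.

Zone 33 central meridian λ₀ = 6×33 − 183 = 15°; Δλ = +1.7660°.
Transverse Mercator on WGS84 with k₀ = 0.9996 gives E = 597114.068 m, N = 6704345.389 m.

E 597114 m, N 6704345 m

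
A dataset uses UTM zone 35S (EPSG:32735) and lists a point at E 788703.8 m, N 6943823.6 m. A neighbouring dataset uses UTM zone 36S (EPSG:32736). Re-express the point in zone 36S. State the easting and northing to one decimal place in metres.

UTM 35S → geographic: φ = -27.59879994°, λ = 29.92479979°.
UTM 36S (λ₀ = 33°) forward: E = 196442.344 m, N = 6943462.954 m.

E 196442.3 m, N 6943463.0 m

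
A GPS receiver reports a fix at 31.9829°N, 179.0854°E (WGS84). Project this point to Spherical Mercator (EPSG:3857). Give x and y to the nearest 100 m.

Web Mercator is spherical with R = a = 6378137 m.
x = R·λ = 6378137 × 3.125629872 = 19935695.537 m.
y = R·ln tan(π/4 + φ/2) = 6378137 × 0.589680999 = 3761066.196 m.

x 19935700 m, y 3761100 m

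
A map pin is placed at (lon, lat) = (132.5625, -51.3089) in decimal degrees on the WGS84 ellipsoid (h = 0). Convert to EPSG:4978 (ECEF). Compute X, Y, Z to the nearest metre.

X -2702374 m, Y 2942673 m, Z -4955099 m

WGS84: a = 6378137 m, e² = 0.006694380; N(φ) = a/√(1−e²sin²φ) = 6391183.125 m.
X = (N+h)·cosφ·cosλ = -2702373.799 m; Y = (N+h)·cosφ·sinλ = 2942672.611 m; Z = (N(1−e²)+h)·sinφ = -4955099.435 m.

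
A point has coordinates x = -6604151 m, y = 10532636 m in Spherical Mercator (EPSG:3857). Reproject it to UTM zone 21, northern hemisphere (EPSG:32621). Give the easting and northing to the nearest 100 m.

E 404000 m, N 7576600 m

Web Mercator inverse (R = 6378137 m) → φ = 68.28639925°, λ = -59.32609782°.
UTM 21N forward: E = 403980.274 m, N = 7576606.948 m.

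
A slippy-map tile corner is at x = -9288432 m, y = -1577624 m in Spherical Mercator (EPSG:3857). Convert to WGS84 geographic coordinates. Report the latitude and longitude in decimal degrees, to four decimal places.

lat -14.0297°, lon -83.4394°

R = 6378137 m. λ = x/R = -83.43940431°.
φ = 2·arctan(exp(y/R)) − 90° = 2·arctan(0.78087) − 90° = -14.02969850°.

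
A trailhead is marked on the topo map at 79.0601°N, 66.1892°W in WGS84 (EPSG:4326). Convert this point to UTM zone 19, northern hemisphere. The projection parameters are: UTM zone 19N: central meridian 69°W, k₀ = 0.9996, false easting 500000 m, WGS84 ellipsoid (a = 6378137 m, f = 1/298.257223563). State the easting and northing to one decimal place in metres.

E 559527.9 m, N 8778115.6 m

Zone 19 central meridian λ₀ = 6×19 − 183 = -69°; Δλ = +2.8108°.
Transverse Mercator on WGS84 with k₀ = 0.9996 gives E = 559527.856 m, N = 8778115.604 m.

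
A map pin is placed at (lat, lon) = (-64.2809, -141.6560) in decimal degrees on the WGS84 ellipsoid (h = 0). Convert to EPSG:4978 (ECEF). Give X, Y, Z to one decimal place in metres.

WGS84: a = 6378137 m, e² = 0.006694380; N(φ) = a/√(1−e²sin²φ) = 6395536.346 m.
X = (N+h)·cosφ·cosλ = -2176749.380 m; Y = (N+h)·cosφ·sinλ = -1721808.952 m; Z = (N(1−e²)+h)·sinφ = -5723373.302 m.

X -2176749.4 m, Y -1721809.0 m, Z -5723373.3 m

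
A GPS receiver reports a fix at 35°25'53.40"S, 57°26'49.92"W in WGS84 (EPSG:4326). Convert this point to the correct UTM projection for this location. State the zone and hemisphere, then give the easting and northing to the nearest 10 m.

Longitude -57.4472° lies in the 6° band [-60°, -54°), giving zone 21; latitude is south of the equator, so 21S.
Zone 21 central meridian λ₀ = 6×21 − 183 = -57°; Δλ = -0.4472°.
Transverse Mercator on WGS84 with k₀ = 0.9996 gives E = 459407.505 m, N = 6079011.680 m.

Zone 21S: E 459410 m, N 6079010 m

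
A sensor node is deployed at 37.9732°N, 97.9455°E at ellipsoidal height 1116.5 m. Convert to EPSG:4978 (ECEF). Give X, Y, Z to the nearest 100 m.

WGS84: a = 6378137 m, e² = 0.006694380; N(φ) = a/√(1−e²sin²φ) = 6386234.750 m.
X = (N+h)·cosφ·cosλ = -696012.938 m; Y = (N+h)·cosφ·sinλ = 4986802.983 m; Z = (N(1−e²)+h)·sinφ = 3903786.420 m.

X -696000 m, Y 4986800 m, Z 3903800 m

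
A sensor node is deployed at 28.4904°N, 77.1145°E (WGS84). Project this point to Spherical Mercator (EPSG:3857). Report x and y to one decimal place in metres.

Web Mercator is spherical with R = a = 6378137 m.
x = R·λ = 6378137 × 1.345901926 = 8584346.873 m.
y = R·ln tan(π/4 + φ/2) = 6378137 × 0.519108305 = 3310943.886 m.

x 8584346.9 m, y 3310943.9 m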